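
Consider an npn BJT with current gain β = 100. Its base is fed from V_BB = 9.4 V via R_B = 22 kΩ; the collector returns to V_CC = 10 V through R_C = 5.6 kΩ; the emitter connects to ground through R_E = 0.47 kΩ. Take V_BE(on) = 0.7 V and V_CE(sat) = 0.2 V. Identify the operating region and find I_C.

saturation; I_C ≈ 1.6 mA

Assume active: I_B = (9.4 − 0.7)/(22 + 101×0.47) = 0.125 mA, I_C = β·I_B = 12.5 mA.
Then V_CE = 10 − 12.5×5.6 − 12.6×0.47 = -66.1 V < 0.2 V — the active assumption fails.
Re-solve with V_CE = 0.2 V. KCL at the emitter: V_E/R_E = (V_BB−0.7−V_E)/R_B + (V_CC−0.2−V_E)/R_C, giving V_E = 0.912 V.
I_C = (V_CC − 0.2 − V_E)/R_C = (9.8 − 0.912)/5.6 = 1.59 mA.
Check: I_B = (8.7 − 0.912)/22 = 0.354 mA, and β·I_B = 35.4 mA > I_C, confirming saturation.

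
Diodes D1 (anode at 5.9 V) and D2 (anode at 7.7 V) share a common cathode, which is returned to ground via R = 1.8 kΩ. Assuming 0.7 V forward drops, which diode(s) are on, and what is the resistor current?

Only D2 conducts; I_R ≈ 3.9 mA

Assume both conduct. Then node N would need to be at both 5.9−0.7 = 5.2 V and 7.7−0.7 = 7 V, which is impossible.
Assume only D2 conducts: V_N = 7.7 − 0.7 = 7 V, so I_R = 7/1.8 = 3.89 mA.
Check D1: its anode-to-cathode voltage is 5.9 − 7 = -1.1 V < 0.7 V, so it is off. The assumption is consistent.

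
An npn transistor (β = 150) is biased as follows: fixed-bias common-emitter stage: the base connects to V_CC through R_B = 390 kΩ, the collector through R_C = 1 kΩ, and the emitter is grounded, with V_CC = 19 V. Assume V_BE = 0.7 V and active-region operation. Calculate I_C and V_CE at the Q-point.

I_C ≈ 7 mA, V_CE ≈ 12 V

Base loop: V_CC = I_B·R_B + V_BE, so I_B = (19 − 0.7)/390 kΩ = 0.0469 mA.
In the active region I_C = β·I_B = 150 × 0.0469 = 7.04 mA.
Collector loop: V_CE = V_CC − I_C·R_C = 19 − 7.04×1 = 12 V.
Since V_CE = 12 V > V_CE(sat) ≈ 0.2 V, the transistor is in the active region as assumed.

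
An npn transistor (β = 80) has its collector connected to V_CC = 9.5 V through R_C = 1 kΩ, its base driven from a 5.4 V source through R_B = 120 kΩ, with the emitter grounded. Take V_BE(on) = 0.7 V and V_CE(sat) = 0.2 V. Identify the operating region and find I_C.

active; I_C ≈ 3.1 mA

Assume active. Base-emitter loop: I_B = (V_BB − V_BE)/R_B = (5.4 − 0.7)/120 = 0.0392 mA.
I_C = β·I_B = 80×0.0392 = 3.13 mA.
V_CE = V_CC − I_C·R_C = 9.5 − 3.13×1 = 6.37 V > V_CE(sat), so the active-region assumption holds.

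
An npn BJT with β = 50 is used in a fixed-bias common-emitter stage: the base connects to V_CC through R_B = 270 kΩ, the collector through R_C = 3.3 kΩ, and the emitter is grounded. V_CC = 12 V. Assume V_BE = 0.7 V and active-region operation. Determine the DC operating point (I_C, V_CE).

I_C ≈ 2.1 mA, V_CE ≈ 5.1 V

Base loop: V_CC = I_B·R_B + V_BE, so I_B = (12 − 0.7)/270 kΩ = 0.0419 mA.
In the active region I_C = β·I_B = 50 × 0.0419 = 2.09 mA.
Collector loop: V_CE = V_CC − I_C·R_C = 12 − 2.09×3.3 = 5.09 V.
Since V_CE = 5.09 V > V_CE(sat) ≈ 0.2 V, the transistor is in the active region as assumed.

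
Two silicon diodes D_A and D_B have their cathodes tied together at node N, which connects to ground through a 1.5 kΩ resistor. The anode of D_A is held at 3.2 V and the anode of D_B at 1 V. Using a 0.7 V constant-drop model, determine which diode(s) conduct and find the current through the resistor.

Only D_A conducts; I_R ≈ 1.7 mA

Assume both conduct. Then node N would need to be at both 3.2−0.7 = 2.5 V and 1−0.7 = 0.3 V, which is impossible.
Assume only D_A conducts: V_N = 3.2 − 0.7 = 2.5 V, so I_R = 2.5/1.5 = 1.67 mA.
Check D_B: its anode-to-cathode voltage is 1 − 2.5 = -1.5 V < 0.7 V, so it is off. The assumption is consistent.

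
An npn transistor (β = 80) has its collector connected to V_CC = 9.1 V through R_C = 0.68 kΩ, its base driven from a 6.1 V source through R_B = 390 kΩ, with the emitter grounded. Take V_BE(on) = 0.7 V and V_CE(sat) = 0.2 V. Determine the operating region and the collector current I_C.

Assume active. Base-emitter loop: I_B = (V_BB − V_BE)/R_B = (6.1 − 0.7)/390 = 0.0138 mA.
I_C = β·I_B = 80×0.0138 = 1.11 mA.
V_CE = V_CC − I_C·R_C = 9.1 − 1.11×0.68 = 8.35 V > V_CE(sat), so the active-region assumption holds.

active; I_C ≈ 1.1 mA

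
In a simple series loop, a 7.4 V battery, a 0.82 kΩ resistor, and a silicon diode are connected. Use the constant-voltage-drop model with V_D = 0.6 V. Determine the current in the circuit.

KVL around the loop: 7.4 = V_D + I·R = 0.6 + I × 0.82 kΩ.
So I = (7.4 − 0.6) / 0.82 kΩ = 6.8 / 0.82 = 8.29 mA.

I ≈ 8.3 mA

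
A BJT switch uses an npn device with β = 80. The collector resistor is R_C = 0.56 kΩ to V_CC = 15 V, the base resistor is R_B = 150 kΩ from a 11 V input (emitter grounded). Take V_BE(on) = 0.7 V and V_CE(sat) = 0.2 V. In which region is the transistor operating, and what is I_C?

active; I_C ≈ 5.5 mA

Assume active. Base-emitter loop: I_B = (V_BB − V_BE)/R_B = (11 − 0.7)/150 = 0.0687 mA.
I_C = β·I_B = 80×0.0687 = 5.49 mA.
V_CE = V_CC − I_C·R_C = 15 − 5.49×0.56 = 11.9 V > V_CE(sat), so the active-region assumption holds.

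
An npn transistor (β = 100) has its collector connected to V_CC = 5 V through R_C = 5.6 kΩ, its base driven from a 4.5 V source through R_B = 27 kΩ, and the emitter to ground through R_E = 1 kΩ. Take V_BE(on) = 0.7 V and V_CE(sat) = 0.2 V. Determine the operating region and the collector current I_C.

saturation; I_C ≈ 0.71 mA

Assume active: I_B = (4.5 − 0.7)/(27 + 101×1) = 0.0297 mA, I_C = β·I_B = 2.97 mA.
Then V_CE = 5 − 2.97×5.6 − 3×1 = -14.6 V < 0.2 V — the active assumption fails.
Re-solve with V_CE = 0.2 V. KCL at the emitter: V_E/R_E = (V_BB−0.7−V_E)/R_B + (V_CC−0.2−V_E)/R_C, giving V_E = 0.821 V.
I_C = (V_CC − 0.2 − V_E)/R_C = (4.8 − 0.821)/5.6 = 0.711 mA.
Check: I_B = (3.8 − 0.821)/27 = 0.11 mA, and β·I_B = 11 mA > I_C, confirming saturation.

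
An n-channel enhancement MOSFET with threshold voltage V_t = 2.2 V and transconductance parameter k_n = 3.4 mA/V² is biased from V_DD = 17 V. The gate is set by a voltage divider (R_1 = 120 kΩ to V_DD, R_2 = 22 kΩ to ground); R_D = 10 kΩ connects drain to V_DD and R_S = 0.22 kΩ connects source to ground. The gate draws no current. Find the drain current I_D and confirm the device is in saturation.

V_G = V_DD·R_2/(R_1+R_2) = 17×22/142 = 2.63 V.
Assume saturation: I_D = (k_n/2)(V_GS − V_t)² with V_GS = V_G − I_D·R_S = 2.63 − 0.22·I_D.
Substituting gives 0.0823·I_D² − 1.32·I_D + 0.32 = 0, with roots I_D = 0.245 or 15.9 mA.
The root I_D = 15.9 mA gives V_GS = -0.854 V ≤ V_t, so take I_D = 0.245 mA.
Then V_GS = 2.58 V and V_DS = V_DD − I_D(R_D+R_S) = 17 − 0.245×10.2 = 14.5 V.
Saturation requires V_DS ≥ V_GS − V_t = 0.38 V; 14.5 ≥ 0.38 ✓.

I_D ≈ 0.25 mA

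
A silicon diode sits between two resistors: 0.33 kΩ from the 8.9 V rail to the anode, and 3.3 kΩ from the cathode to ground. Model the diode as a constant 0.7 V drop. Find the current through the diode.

The two resistors are in series with the diode, so KVL gives 8.9 = I·0.33 + 0.7 + I·3.3.
I = (8.9 − 0.7) / (0.33 + 3.3) kΩ = 8.2 / 3.63 = 2.26 mA.

I ≈ 2.3 mA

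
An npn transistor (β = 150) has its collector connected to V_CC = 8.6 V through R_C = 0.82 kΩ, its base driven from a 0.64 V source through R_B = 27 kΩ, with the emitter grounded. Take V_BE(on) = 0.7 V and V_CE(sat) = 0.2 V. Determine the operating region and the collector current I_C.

cutoff; I_C ≈ 0

V_BB = 0.64 V ≤ V_BE(on) = 0.7 V, so the base-emitter junction is not forward biased.
The transistor is in cutoff: I_B = I_C = 0.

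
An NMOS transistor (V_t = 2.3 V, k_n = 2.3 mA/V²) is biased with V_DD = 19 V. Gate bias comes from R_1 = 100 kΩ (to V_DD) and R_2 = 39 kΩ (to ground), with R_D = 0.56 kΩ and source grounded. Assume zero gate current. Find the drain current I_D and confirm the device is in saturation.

I_D ≈ 11 mA

V_G = V_DD·R_2/(R_1+R_2) = 19×39/139 = 5.33 V. With the source grounded, V_GS = V_G = 5.33 V.
Assume saturation: I_D = (k_n/2)(V_GS − V_t)² = (2.3/2)×(5.33 − 2.3)² = 1.15×3.03² = 10.6 mA.
V_DS = V_DD − I_D·R_D = 19 − 10.6×0.56 = 13.1 V.
Saturation requires V_DS ≥ V_GS − V_t = 3.03 V; 13.1 ≥ 3.03 ✓.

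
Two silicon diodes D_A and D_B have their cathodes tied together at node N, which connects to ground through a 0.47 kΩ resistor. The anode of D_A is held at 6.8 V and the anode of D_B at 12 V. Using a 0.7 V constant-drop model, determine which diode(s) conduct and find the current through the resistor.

Assume both conduct. Then node N would need to be at both 6.8−0.7 = 6.1 V and 12−0.7 = 11.3 V, which is impossible.
Assume only D_B conducts: V_N = 12 − 0.7 = 11.3 V, so I_R = 11.3/0.47 = 24 mA.
Check D_A: its anode-to-cathode voltage is 6.8 − 11.3 = -4.5 V < 0.7 V, so it is off. The assumption is consistent.

Only D_B conducts; I_R ≈ 24 mA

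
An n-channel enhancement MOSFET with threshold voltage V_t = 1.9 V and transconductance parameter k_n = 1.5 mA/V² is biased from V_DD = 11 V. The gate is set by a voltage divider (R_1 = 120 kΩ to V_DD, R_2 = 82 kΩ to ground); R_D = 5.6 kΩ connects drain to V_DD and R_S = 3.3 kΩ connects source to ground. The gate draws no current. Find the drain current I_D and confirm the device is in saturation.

V_G = V_DD·R_2/(R_1+R_2) = 11×82/202 = 4.47 V.
Assume saturation: I_D = (k_n/2)(V_GS − V_t)² with V_GS = V_G − I_D·R_S = 4.47 − 3.3·I_D.
Substituting gives 8.17·I_D² − 13.7·I_D + 4.94 = 0, with roots I_D = 0.524 or 1.15 mA.
The root I_D = 1.15 mA gives V_GS = 0.66 V ≤ V_t, so take I_D = 0.524 mA.
Then V_GS = 2.74 V and V_DS = V_DD − I_D(R_D+R_S) = 11 − 0.524×8.9 = 6.34 V.
Saturation requires V_DS ≥ V_GS − V_t = 0.836 V; 6.34 ≥ 0.836 ✓.

I_D ≈ 0.52 mA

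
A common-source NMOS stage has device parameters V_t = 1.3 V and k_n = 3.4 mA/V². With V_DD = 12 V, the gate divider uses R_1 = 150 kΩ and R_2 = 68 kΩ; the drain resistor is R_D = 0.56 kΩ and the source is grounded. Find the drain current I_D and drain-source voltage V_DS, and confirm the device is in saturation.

V_G = V_DD·R_2/(R_1+R_2) = 12×68/218 = 3.74 V. With the source grounded, V_GS = V_G = 3.74 V.
Assume saturation: I_D = (k_n/2)(V_GS − V_t)² = (3.4/2)×(3.74 − 1.3)² = 1.7×2.44² = 10.1 mA.
V_DS = V_DD − I_D·R_D = 12 − 10.1×0.56 = 6.32 V.
Saturation requires V_DS ≥ V_GS − V_t = 2.44 V; 6.32 ≥ 2.44 ✓.

I_D ≈ 10 mA, V_DS ≈ 6.3 V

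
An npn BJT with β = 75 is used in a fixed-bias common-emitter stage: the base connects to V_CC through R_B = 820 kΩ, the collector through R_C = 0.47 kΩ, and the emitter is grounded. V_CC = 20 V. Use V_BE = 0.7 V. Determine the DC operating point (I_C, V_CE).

Base loop: V_CC = I_B·R_B + V_BE, so I_B = (20 − 0.7)/820 kΩ = 0.0235 mA.
In the active region I_C = β·I_B = 75 × 0.0235 = 1.77 mA.
Collector loop: V_CE = V_CC − I_C·R_C = 20 − 1.77×0.47 = 19.2 V.
Since V_CE = 19.2 V > V_CE(sat) ≈ 0.2 V, the transistor is in the active region as assumed.

I_C ≈ 1.8 mA, V_CE ≈ 19 V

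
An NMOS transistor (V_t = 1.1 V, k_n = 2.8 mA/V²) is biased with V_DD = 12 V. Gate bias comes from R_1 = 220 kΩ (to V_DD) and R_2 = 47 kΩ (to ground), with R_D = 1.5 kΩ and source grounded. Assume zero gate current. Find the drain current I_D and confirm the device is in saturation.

V_G = V_DD·R_2/(R_1+R_2) = 12×47/267 = 2.11 V. With the source grounded, V_GS = V_G = 2.11 V.
Assume saturation: I_D = (k_n/2)(V_GS − V_t)² = (2.8/2)×(2.11 − 1.1)² = 1.4×1.01² = 1.43 mA.
V_DS = V_DD − I_D·R_D = 12 − 1.43×1.5 = 9.85 V.
Saturation requires V_DS ≥ V_GS − V_t = 1.01 V; 9.85 ≥ 1.01 ✓.

I_D ≈ 1.4 mA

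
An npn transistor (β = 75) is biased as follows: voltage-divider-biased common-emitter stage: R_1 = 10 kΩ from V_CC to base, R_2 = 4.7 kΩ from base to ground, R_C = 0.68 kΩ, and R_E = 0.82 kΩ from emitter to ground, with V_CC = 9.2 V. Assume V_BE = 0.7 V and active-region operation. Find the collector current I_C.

Thevenize the base divider: V_Th = V_CC·R_2/(R_1+R_2) = 9.2×4.7/14.7 = 2.94 V, R_Th = R_1‖R_2 = 3.2 kΩ.
Base-emitter loop: V_Th = I_B·R_Th + V_BE + (β+1)I_B·R_E, so I_B = (2.94 − 0.7) / (3.2 + 76×0.82) = 0.0342 mA.
I_C = β·I_B = 75×0.0342 = 2.57 mA, and I_E = (β+1)I_B = 2.6 mA.
V_CE = V_CC − I_C·R_C − I_E·R_E = 9.2 − 2.57×0.68 − 2.6×0.82 = 5.32 V.
V_CE = 5.32 V > 0.2 V confirms active-region operation.

I_C ≈ 2.6 mA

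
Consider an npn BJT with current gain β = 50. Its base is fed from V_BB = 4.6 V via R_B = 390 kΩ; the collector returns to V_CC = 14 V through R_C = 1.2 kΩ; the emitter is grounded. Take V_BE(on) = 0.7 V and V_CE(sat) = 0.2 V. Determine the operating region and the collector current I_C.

active; I_C ≈ 0.5 mA

Assume active. Base-emitter loop: I_B = (V_BB − V_BE)/R_B = (4.6 − 0.7)/390 = 0.01 mA.
I_C = β·I_B = 50×0.01 = 0.5 mA.
V_CE = V_CC − I_C·R_C = 14 − 0.5×1.2 = 13.4 V > V_CE(sat), so the active-region assumption holds.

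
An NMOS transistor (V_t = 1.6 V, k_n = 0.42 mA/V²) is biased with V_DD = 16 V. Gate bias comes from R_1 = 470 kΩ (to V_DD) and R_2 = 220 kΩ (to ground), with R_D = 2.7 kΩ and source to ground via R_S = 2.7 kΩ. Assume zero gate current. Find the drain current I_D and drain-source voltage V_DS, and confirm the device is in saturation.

V_G = V_DD·R_2/(R_1+R_2) = 16×220/690 = 5.1 V.
Assume saturation: I_D = (k_n/2)(V_GS − V_t)² with V_GS = V_G − I_D·R_S = 5.1 − 2.7·I_D.
Substituting gives 1.53·I_D² − 4.97·I_D + 2.57 = 0, with roots I_D = 0.647 or 2.6 mA.
The root I_D = 2.6 mA gives V_GS = -1.92 V ≤ V_t, so take I_D = 0.647 mA.
Then V_GS = 3.36 V and V_DS = V_DD − I_D(R_D+R_S) = 16 − 0.647×5.4 = 12.5 V.
Saturation requires V_DS ≥ V_GS − V_t = 1.76 V; 12.5 ≥ 1.76 ✓.

I_D ≈ 0.65 mA, V_DS ≈ 13 V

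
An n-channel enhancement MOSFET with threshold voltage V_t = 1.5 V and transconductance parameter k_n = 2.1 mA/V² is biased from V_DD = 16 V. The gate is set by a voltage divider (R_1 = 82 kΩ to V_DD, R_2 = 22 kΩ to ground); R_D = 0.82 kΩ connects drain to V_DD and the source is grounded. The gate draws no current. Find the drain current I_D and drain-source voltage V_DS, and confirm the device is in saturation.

V_G = V_DD·R_2/(R_1+R_2) = 16×22/104 = 3.38 V. With the source grounded, V_GS = V_G = 3.38 V.
Assume saturation: I_D = (k_n/2)(V_GS − V_t)² = (2.1/2)×(3.38 − 1.5)² = 1.05×1.88² = 3.73 mA.
V_DS = V_DD − I_D·R_D = 16 − 3.73×0.82 = 12.9 V.
Saturation requires V_DS ≥ V_GS − V_t = 1.88 V; 12.9 ≥ 1.88 ✓.

I_D ≈ 3.7 mA, V_DS ≈ 13 V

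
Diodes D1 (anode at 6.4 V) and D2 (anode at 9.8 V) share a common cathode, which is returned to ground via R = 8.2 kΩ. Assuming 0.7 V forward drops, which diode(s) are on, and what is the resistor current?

Assume both conduct. Then node N would need to be at both 6.4−0.7 = 5.7 V and 9.8−0.7 = 9.1 V, which is impossible.
Assume only D2 conducts: V_N = 9.8 − 0.7 = 9.1 V, so I_R = 9.1/8.2 = 1.11 mA.
Check D1: its anode-to-cathode voltage is 6.4 − 9.1 = -2.7 V < 0.7 V, so it is off. The assumption is consistent.

Only D2 conducts; I_R ≈ 1.1 mA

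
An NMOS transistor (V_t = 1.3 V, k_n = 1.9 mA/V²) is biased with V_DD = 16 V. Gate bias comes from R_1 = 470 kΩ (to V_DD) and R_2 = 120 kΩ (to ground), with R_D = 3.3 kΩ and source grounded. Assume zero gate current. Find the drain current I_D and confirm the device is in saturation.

I_D ≈ 3.6 mA

V_G = V_DD·R_2/(R_1+R_2) = 16×120/590 = 3.25 V. With the source grounded, V_GS = V_G = 3.25 V.
Assume saturation: I_D = (k_n/2)(V_GS − V_t)² = (1.9/2)×(3.25 − 1.3)² = 0.95×1.95² = 3.63 mA.
V_DS = V_DD − I_D·R_D = 16 − 3.63×3.3 = 4.03 V.
Saturation requires V_DS ≥ V_GS − V_t = 1.95 V; 4.03 ≥ 1.95 ✓.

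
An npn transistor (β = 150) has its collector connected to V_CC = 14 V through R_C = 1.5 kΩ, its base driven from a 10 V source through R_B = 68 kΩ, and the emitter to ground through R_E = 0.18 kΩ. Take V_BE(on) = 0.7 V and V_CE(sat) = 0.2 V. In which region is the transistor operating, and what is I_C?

Assume active: I_B = (10 − 0.7)/(68 + 151×0.18) = 0.0977 mA, I_C = β·I_B = 14.7 mA.
Then V_CE = 14 − 14.7×1.5 − 14.8×0.18 = -10.6 V < 0.2 V — the active assumption fails.
Re-solve with V_CE = 0.2 V. KCL at the emitter: V_E/R_E = (V_BB−0.7−V_E)/R_B + (V_CC−0.2−V_E)/R_C, giving V_E = 1.5 V.
I_C = (V_CC − 0.2 − V_E)/R_C = (13.8 − 1.5)/1.5 = 8.2 mA.
Check: I_B = (9.3 − 1.5)/68 = 0.115 mA, and β·I_B = 17.2 mA > I_C, confirming saturation.

saturation; I_C ≈ 8.2 mA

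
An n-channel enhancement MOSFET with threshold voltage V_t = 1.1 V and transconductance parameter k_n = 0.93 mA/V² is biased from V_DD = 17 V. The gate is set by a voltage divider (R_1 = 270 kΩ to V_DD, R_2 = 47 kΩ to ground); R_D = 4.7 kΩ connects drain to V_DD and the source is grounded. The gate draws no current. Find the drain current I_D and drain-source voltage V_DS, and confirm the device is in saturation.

V_G = V_DD·R_2/(R_1+R_2) = 17×47/317 = 2.52 V. With the source grounded, V_GS = V_G = 2.52 V.
Assume saturation: I_D = (k_n/2)(V_GS − V_t)² = (0.93/2)×(2.52 − 1.1)² = 0.465×1.42² = 0.938 mA.
V_DS = V_DD − I_D·R_D = 17 − 0.938×4.7 = 12.6 V.
Saturation requires V_DS ≥ V_GS − V_t = 1.42 V; 12.6 ≥ 1.42 ✓.

I_D ≈ 0.94 mA, V_DS ≈ 13 V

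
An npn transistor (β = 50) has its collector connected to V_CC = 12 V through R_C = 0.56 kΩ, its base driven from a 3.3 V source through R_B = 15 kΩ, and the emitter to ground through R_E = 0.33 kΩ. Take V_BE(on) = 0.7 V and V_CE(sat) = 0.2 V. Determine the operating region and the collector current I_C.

Assume active. Base-emitter loop: I_B = (V_BB − V_BE)/(R_B + (β+1)R_E) = (3.3 − 0.7)/(15 + 51×0.33) = 0.0817 mA.
I_C = β·I_B = 50×0.0817 = 4.08 mA.
V_CE = V_CC − I_C·R_C − I_E·R_E = 12 − 4.08×0.56 − 4.17×0.33 = 8.34 V > V_CE(sat), so the active-region assumption holds.

active; I_C ≈ 4.1 mA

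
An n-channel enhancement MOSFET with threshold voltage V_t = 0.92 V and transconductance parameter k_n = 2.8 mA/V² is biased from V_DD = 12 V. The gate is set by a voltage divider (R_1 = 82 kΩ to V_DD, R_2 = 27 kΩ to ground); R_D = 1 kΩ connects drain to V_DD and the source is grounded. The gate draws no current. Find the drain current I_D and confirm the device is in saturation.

I_D ≈ 5.9 mA

V_G = V_DD·R_2/(R_1+R_2) = 12×27/109 = 2.97 V. With the source grounded, V_GS = V_G = 2.97 V.
Assume saturation: I_D = (k_n/2)(V_GS − V_t)² = (2.8/2)×(2.97 − 0.92)² = 1.4×2.05² = 5.9 mA.
V_DS = V_DD − I_D·R_D = 12 − 5.9×1 = 6.1 V.
Saturation requires V_DS ≥ V_GS − V_t = 2.05 V; 6.1 ≥ 2.05 ✓.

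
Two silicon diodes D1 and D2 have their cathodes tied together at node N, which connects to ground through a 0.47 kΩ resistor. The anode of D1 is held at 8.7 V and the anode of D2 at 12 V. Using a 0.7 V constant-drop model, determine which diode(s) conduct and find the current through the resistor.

Assume both conduct. Then node N would need to be at both 8.7−0.7 = 8 V and 12−0.7 = 11.3 V, which is impossible.
Assume only D2 conducts: V_N = 12 − 0.7 = 11.3 V, so I_R = 11.3/0.47 = 24 mA.
Check D1: its anode-to-cathode voltage is 8.7 − 11.3 = -2.6 V < 0.7 V, so it is off. The assumption is consistent.

Only D2 conducts; I_R ≈ 24 mA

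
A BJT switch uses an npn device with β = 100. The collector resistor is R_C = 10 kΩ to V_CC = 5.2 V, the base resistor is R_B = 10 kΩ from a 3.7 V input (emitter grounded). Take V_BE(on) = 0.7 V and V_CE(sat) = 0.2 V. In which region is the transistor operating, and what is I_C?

saturation; I_C ≈ 0.5 mA

Assume active: I_B = (3.7 − 0.7)/10 = 0.3 mA, giving I_C = β·I_B = 30 mA.
But then V_CE = 5.2 − 30×10 = -295 V < V_CE(sat) = 0.2 V — impossible in the active region.
So the transistor is saturated. With V_CE = 0.2 V, I_C = (V_CC − 0.2)/R_C = 5/10 = 0.5 mA.
Check: β·I_B = 30 mA > I_C = 0.5 mA, confirming saturation.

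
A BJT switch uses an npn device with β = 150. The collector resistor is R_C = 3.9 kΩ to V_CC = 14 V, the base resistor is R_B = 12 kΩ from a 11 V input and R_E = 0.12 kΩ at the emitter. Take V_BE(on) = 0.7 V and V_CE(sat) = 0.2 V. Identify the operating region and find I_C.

saturation; I_C ≈ 3.4 mA

Assume active: I_B = (11 − 0.7)/(12 + 151×0.12) = 0.342 mA, I_C = β·I_B = 51.3 mA.
Then V_CE = 14 − 51.3×3.9 − 51.6×0.12 = -192 V < 0.2 V — the active assumption fails.
Re-solve with V_CE = 0.2 V. KCL at the emitter: V_E/R_E = (V_BB−0.7−V_E)/R_B + (V_CC−0.2−V_E)/R_C, giving V_E = 0.507 V.
I_C = (V_CC − 0.2 − V_E)/R_C = (13.8 − 0.507)/3.9 = 3.41 mA.
Check: I_B = (10.3 − 0.507)/12 = 0.816 mA, and β·I_B = 122 mA > I_C, confirming saturation.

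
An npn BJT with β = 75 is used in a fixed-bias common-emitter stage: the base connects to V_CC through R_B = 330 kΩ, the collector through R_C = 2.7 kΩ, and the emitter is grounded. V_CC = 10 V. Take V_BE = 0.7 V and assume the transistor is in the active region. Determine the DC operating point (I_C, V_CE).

Base loop: V_CC = I_B·R_B + V_BE, so I_B = (10 − 0.7)/330 kΩ = 0.0282 mA.
In the active region I_C = β·I_B = 75 × 0.0282 = 2.11 mA.
Collector loop: V_CE = V_CC − I_C·R_C = 10 − 2.11×2.7 = 4.29 V.
Since V_CE = 4.29 V > V_CE(sat) ≈ 0.2 V, the transistor is in the active region as assumed.

I_C ≈ 2.1 mA, V_CE ≈ 4.3 V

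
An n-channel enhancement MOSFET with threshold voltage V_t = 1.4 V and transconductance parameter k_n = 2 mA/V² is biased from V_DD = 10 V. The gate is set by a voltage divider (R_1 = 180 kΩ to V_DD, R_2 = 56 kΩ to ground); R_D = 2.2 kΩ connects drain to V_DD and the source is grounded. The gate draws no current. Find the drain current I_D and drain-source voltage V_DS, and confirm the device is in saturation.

I_D ≈ 0.95 mA, V_DS ≈ 7.9 V

V_G = V_DD·R_2/(R_1+R_2) = 10×56/236 = 2.37 V. With the source grounded, V_GS = V_G = 2.37 V.
Assume saturation: I_D = (k_n/2)(V_GS − V_t)² = (2/2)×(2.37 − 1.4)² = 1×0.973² = 0.946 mA.
V_DS = V_DD − I_D·R_D = 10 − 0.946×2.2 = 7.92 V.
Saturation requires V_DS ≥ V_GS − V_t = 0.973 V; 7.92 ≥ 0.973 ✓.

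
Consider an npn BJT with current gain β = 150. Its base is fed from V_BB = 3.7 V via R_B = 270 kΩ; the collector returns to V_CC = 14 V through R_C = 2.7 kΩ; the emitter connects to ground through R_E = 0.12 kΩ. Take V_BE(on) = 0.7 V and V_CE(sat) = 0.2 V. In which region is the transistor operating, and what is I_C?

Assume active. Base-emitter loop: I_B = (V_BB − V_BE)/(R_B + (β+1)R_E) = (3.7 − 0.7)/(270 + 151×0.12) = 0.0104 mA.
I_C = β·I_B = 150×0.0104 = 1.56 mA.
V_CE = V_CC − I_C·R_C − I_E·R_E = 14 − 1.56×2.7 − 1.57×0.12 = 9.59 V > V_CE(sat), so the active-region assumption holds.

active; I_C ≈ 1.6 mA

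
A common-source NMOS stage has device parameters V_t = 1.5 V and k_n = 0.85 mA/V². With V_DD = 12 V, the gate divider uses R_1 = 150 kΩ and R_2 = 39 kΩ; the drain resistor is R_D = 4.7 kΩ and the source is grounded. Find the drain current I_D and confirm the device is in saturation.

I_D ≈ 0.41 mA

V_G = V_DD·R_2/(R_1+R_2) = 12×39/189 = 2.48 V. With the source grounded, V_GS = V_G = 2.48 V.
Assume saturation: I_D = (k_n/2)(V_GS − V_t)² = (0.85/2)×(2.48 − 1.5)² = 0.425×0.976² = 0.405 mA.
V_DS = V_DD − I_D·R_D = 12 − 0.405×4.7 = 10.1 V.
Saturation requires V_DS ≥ V_GS − V_t = 0.976 V; 10.1 ≥ 0.976 ✓.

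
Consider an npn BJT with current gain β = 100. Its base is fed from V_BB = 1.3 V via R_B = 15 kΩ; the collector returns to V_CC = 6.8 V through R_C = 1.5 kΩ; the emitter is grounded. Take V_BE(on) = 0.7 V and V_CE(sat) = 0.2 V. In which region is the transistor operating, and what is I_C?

Assume active. Base-emitter loop: I_B = (V_BB − V_BE)/R_B = (1.3 − 0.7)/15 = 0.04 mA.
I_C = β·I_B = 100×0.04 = 4 mA.
V_CE = V_CC − I_C·R_C = 6.8 − 4×1.5 = 0.8 V > V_CE(sat), so the active-region assumption holds.

active; I_C ≈ 4 mA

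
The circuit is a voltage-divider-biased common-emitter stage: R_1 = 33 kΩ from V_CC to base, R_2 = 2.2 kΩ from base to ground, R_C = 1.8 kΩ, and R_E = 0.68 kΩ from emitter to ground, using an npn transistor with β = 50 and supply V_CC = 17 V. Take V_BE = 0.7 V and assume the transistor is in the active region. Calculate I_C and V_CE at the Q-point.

Thevenize the base divider: V_Th = V_CC·R_2/(R_1+R_2) = 17×2.2/35.2 = 1.06 V, R_Th = R_1‖R_2 = 2.06 kΩ.
Base-emitter loop: V_Th = I_B·R_Th + V_BE + (β+1)I_B·R_E, so I_B = (1.06 − 0.7) / (2.06 + 51×0.68) = 0.00987 mA.
I_C = β·I_B = 50×0.00987 = 0.493 mA, and I_E = (β+1)I_B = 0.503 mA.
V_CE = V_CC − I_C·R_C − I_E·R_E = 17 − 0.493×1.8 − 0.503×0.68 = 15.8 V.
V_CE = 15.8 V > 0.2 V confirms active-region operation.

I_C ≈ 0.49 mA, V_CE ≈ 16 V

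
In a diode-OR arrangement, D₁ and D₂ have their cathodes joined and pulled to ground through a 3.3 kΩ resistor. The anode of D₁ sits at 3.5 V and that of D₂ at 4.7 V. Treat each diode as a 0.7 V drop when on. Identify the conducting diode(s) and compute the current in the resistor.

Assume both conduct. Then node N would need to be at both 3.5−0.7 = 2.8 V and 4.7−0.7 = 4 V, which is impossible.
Assume only D₂ conducts: V_N = 4.7 − 0.7 = 4 V, so I_R = 4/3.3 = 1.21 mA.
Check D₁: its anode-to-cathode voltage is 3.5 − 4 = -0.5 V < 0.7 V, so it is off. The assumption is consistent.

Only D₂ conducts; I_R ≈ 1.2 mA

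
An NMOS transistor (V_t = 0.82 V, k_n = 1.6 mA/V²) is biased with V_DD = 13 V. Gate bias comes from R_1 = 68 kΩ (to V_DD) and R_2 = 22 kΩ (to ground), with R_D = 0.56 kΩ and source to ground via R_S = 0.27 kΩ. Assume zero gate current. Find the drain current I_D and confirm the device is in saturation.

I_D ≈ 2.4 mA

V_G = V_DD·R_2/(R_1+R_2) = 13×22/90 = 3.18 V.
Assume saturation: I_D = (k_n/2)(V_GS − V_t)² with V_GS = V_G − I_D·R_S = 3.18 − 0.27·I_D.
Substituting gives 0.0583·I_D² − 2.02·I_D + 4.45 = 0, with roots I_D = 2.36 or 32.2 mA.
The root I_D = 32.2 mA gives V_GS = -5.53 V ≤ V_t, so take I_D = 2.36 mA.
Then V_GS = 2.54 V and V_DS = V_DD − I_D(R_D+R_S) = 13 − 2.36×0.83 = 11 V.
Saturation requires V_DS ≥ V_GS − V_t = 1.72 V; 11 ≥ 1.72 ✓.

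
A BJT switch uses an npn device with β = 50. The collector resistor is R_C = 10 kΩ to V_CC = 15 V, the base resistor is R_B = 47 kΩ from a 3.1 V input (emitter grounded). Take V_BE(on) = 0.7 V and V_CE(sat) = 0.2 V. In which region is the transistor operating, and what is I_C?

saturation; I_C ≈ 1.5 mA

Assume active: I_B = (3.1 − 0.7)/47 = 0.0511 mA, giving I_C = β·I_B = 2.55 mA.
But then V_CE = 15 − 2.55×10 = -10.5 V < V_CE(sat) = 0.2 V — impossible in the active region.
So the transistor is saturated. With V_CE = 0.2 V, I_C = (V_CC − 0.2)/R_C = 14.8/10 = 1.48 mA.
Check: β·I_B = 2.55 mA > I_C = 1.48 mA, confirming saturation.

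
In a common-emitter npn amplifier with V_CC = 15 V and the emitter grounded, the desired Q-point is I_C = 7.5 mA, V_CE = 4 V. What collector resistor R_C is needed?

Collector loop: V_CC = I_C·R_C + V_CE.
R_C = (V_CC − V_CE)/I_C = (15 − 4)/7.5 = 1.47 kΩ.

R_C ≈ 1.5 kΩ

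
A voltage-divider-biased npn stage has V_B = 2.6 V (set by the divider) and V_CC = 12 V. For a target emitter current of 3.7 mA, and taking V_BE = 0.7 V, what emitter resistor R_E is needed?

V_E = V_B − V_BE = 2.6 − 0.7 = 1.9 V.
R_E = V_E / I_E = 1.9 / 3.7 = 0.514 kΩ.

R_E ≈ 0.51 kΩ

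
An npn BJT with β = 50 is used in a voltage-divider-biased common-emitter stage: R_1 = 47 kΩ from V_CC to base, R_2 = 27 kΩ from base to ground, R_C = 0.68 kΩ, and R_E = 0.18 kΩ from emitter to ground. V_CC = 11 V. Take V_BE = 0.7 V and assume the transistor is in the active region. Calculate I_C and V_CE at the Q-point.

Thevenize the base divider: V_Th = V_CC·R_2/(R_1+R_2) = 11×27/74 = 4.01 V, R_Th = R_1‖R_2 = 17.1 kΩ.
Base-emitter loop: V_Th = I_B·R_Th + V_BE + (β+1)I_B·R_E, so I_B = (4.01 − 0.7) / (17.1 + 51×0.18) = 0.126 mA.
I_C = β·I_B = 50×0.126 = 6.29 mA, and I_E = (β+1)I_B = 6.42 mA.
V_CE = V_CC − I_C·R_C − I_E·R_E = 11 − 6.29×0.68 − 6.42×0.18 = 5.57 V.
V_CE = 5.57 V > 0.2 V confirms active-region operation.

I_C ≈ 6.3 mA, V_CE ≈ 5.6 V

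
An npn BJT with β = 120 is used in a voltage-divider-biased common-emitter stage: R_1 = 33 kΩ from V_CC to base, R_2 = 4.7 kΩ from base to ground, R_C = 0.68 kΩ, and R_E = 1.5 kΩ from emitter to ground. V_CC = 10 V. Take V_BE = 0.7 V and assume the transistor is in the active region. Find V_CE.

Thevenize the base divider: V_Th = V_CC·R_2/(R_1+R_2) = 10×4.7/37.7 = 1.25 V, R_Th = R_1‖R_2 = 4.11 kΩ.
Base-emitter loop: V_Th = I_B·R_Th + V_BE + (β+1)I_B·R_E, so I_B = (1.25 − 0.7) / (4.11 + 121×1.5) = 0.00295 mA.
I_C = β·I_B = 120×0.00295 = 0.353 mA, and I_E = (β+1)I_B = 0.356 mA.
V_CE = V_CC − I_C·R_C − I_E·R_E = 10 − 0.353×0.68 − 0.356×1.5 = 9.23 V.
V_CE = 9.23 V > 0.2 V confirms active-region operation.

V_CE ≈ 9.2 V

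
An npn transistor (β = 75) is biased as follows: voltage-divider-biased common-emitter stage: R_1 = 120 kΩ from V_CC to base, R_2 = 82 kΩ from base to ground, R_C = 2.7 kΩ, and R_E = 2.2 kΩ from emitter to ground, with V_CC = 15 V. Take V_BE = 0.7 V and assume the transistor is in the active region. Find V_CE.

V_CE ≈ 5.8 V

Thevenize the base divider: V_Th = V_CC·R_2/(R_1+R_2) = 15×82/202 = 6.09 V, R_Th = R_1‖R_2 = 48.7 kΩ.
Base-emitter loop: V_Th = I_B·R_Th + V_BE + (β+1)I_B·R_E, so I_B = (6.09 − 0.7) / (48.7 + 76×2.2) = 0.025 mA.
I_C = β·I_B = 75×0.025 = 1.87 mA, and I_E = (β+1)I_B = 1.9 mA.
V_CE = V_CC − I_C·R_C − I_E·R_E = 15 − 1.87×2.7 − 1.9×2.2 = 5.77 V.
V_CE = 5.77 V > 0.2 V confirms active-region operation.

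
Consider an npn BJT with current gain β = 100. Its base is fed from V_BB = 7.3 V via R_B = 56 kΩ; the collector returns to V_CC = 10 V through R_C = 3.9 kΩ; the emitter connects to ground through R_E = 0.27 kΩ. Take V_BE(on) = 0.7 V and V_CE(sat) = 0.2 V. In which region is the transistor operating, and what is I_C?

Assume active: I_B = (7.3 − 0.7)/(56 + 101×0.27) = 0.0793 mA, I_C = β·I_B = 7.93 mA.
Then V_CE = 10 − 7.93×3.9 − 8.01×0.27 = -23.1 V < 0.2 V — the active assumption fails.
Re-solve with V_CE = 0.2 V. KCL at the emitter: V_E/R_E = (V_BB−0.7−V_E)/R_B + (V_CC−0.2−V_E)/R_C, giving V_E = 0.661 V.
I_C = (V_CC − 0.2 − V_E)/R_C = (9.8 − 0.661)/3.9 = 2.34 mA.
Check: I_B = (6.6 − 0.661)/56 = 0.106 mA, and β·I_B = 10.6 mA > I_C, confirming saturation.

saturation; I_C ≈ 2.3 mA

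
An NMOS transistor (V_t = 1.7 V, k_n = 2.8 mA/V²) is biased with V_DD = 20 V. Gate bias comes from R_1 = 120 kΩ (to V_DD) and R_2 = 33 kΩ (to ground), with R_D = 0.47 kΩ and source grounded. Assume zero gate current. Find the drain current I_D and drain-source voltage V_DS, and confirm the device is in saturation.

I_D ≈ 9.6 mA, V_DS ≈ 16 V

V_G = V_DD·R_2/(R_1+R_2) = 20×33/153 = 4.31 V. With the source grounded, V_GS = V_G = 4.31 V.
Assume saturation: I_D = (k_n/2)(V_GS − V_t)² = (2.8/2)×(4.31 − 1.7)² = 1.4×2.61² = 9.56 mA.
V_DS = V_DD − I_D·R_D = 20 − 9.56×0.47 = 15.5 V.
Saturation requires V_DS ≥ V_GS − V_t = 2.61 V; 15.5 ≥ 2.61 ✓.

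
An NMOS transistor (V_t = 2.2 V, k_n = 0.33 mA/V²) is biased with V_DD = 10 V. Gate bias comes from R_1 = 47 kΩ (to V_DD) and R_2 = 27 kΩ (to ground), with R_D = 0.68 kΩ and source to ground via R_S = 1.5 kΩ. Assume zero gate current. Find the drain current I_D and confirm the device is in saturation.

I_D ≈ 0.21 mA

V_G = V_DD·R_2/(R_1+R_2) = 10×27/74 = 3.65 V.
Assume saturation: I_D = (k_n/2)(V_GS − V_t)² with V_GS = V_G − I_D·R_S = 3.65 − 1.5·I_D.
Substituting gives 0.371·I_D² − 1.72·I_D + 0.346 = 0, with roots I_D = 0.211 or 4.41 mA.
The root I_D = 4.41 mA gives V_GS = -2.97 V ≤ V_t, so take I_D = 0.211 mA.
Then V_GS = 3.33 V and V_DS = V_DD − I_D(R_D+R_S) = 10 − 0.211×2.18 = 9.54 V.
Saturation requires V_DS ≥ V_GS − V_t = 1.13 V; 9.54 ≥ 1.13 ✓.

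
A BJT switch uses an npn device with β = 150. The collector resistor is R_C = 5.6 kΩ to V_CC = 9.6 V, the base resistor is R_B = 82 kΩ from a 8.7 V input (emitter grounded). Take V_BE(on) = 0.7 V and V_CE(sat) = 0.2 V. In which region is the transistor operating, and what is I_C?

Assume active: I_B = (8.7 − 0.7)/82 = 0.0976 mA, giving I_C = β·I_B = 14.6 mA.
But then V_CE = 9.6 − 14.6×5.6 = -72.4 V < V_CE(sat) = 0.2 V — impossible in the active region.
So the transistor is saturated. With V_CE = 0.2 V, I_C = (V_CC − 0.2)/R_C = 9.4/5.6 = 1.68 mA.
Check: β·I_B = 14.6 mA > I_C = 1.68 mA, confirming saturation.

saturation; I_C ≈ 1.7 mA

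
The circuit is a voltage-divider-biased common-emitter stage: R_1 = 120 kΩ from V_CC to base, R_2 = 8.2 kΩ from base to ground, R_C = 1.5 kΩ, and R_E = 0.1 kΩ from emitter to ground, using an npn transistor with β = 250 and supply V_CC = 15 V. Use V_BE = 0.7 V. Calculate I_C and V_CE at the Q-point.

I_C ≈ 2 mA, V_CE ≈ 12 V

Thevenize the base divider: V_Th = V_CC·R_2/(R_1+R_2) = 15×8.2/128 = 0.959 V, R_Th = R_1‖R_2 = 7.68 kΩ.
Base-emitter loop: V_Th = I_B·R_Th + V_BE + (β+1)I_B·R_E, so I_B = (0.959 − 0.7) / (7.68 + 251×0.1) = 0.00792 mA.
I_C = β·I_B = 250×0.00792 = 1.98 mA, and I_E = (β+1)I_B = 1.99 mA.
V_CE = V_CC − I_C·R_C − I_E·R_E = 15 − 1.98×1.5 − 1.99×0.1 = 11.8 V.
V_CE = 11.8 V > 0.2 V confirms active-region operation.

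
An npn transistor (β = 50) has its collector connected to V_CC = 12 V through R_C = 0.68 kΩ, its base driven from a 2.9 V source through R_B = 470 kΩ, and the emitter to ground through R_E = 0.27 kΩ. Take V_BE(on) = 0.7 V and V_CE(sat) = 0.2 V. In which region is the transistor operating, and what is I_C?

Assume active. Base-emitter loop: I_B = (V_BB − V_BE)/(R_B + (β+1)R_E) = (2.9 − 0.7)/(470 + 51×0.27) = 0.00455 mA.
I_C = β·I_B = 50×0.00455 = 0.227 mA.
V_CE = V_CC − I_C·R_C − I_E·R_E = 12 − 0.227×0.68 − 0.232×0.27 = 11.8 V > V_CE(sat), so the active-region assumption holds.

active; I_C ≈ 0.23 mA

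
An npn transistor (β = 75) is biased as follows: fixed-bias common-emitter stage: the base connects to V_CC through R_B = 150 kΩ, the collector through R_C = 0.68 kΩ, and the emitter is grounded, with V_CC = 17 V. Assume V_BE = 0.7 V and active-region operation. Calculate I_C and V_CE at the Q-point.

I_C ≈ 8.2 mA, V_CE ≈ 11 V

Base loop: V_CC = I_B·R_B + V_BE, so I_B = (17 − 0.7)/150 kΩ = 0.109 mA.
In the active region I_C = β·I_B = 75 × 0.109 = 8.15 mA.
Collector loop: V_CE = V_CC − I_C·R_C = 17 − 8.15×0.68 = 11.5 V.
Since V_CE = 11.5 V > V_CE(sat) ≈ 0.2 V, the transistor is in the active region as assumed.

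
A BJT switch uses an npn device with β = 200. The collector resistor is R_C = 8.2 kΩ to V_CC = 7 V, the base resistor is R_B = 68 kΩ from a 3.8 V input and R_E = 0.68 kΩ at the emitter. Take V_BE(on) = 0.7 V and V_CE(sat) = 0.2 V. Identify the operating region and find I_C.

saturation; I_C ≈ 0.76 mA

Assume active: I_B = (3.8 − 0.7)/(68 + 201×0.68) = 0.0151 mA, I_C = β·I_B = 3.03 mA.
Then V_CE = 7 − 3.03×8.2 − 3.04×0.68 = -19.9 V < 0.2 V — the active assumption fails.
Re-solve with V_CE = 0.2 V. KCL at the emitter: V_E/R_E = (V_BB−0.7−V_E)/R_B + (V_CC−0.2−V_E)/R_C, giving V_E = 0.544 V.
I_C = (V_CC − 0.2 − V_E)/R_C = (6.8 − 0.544)/8.2 = 0.763 mA.
Check: I_B = (3.1 − 0.544)/68 = 0.0376 mA, and β·I_B = 7.52 mA > I_C, confirming saturation.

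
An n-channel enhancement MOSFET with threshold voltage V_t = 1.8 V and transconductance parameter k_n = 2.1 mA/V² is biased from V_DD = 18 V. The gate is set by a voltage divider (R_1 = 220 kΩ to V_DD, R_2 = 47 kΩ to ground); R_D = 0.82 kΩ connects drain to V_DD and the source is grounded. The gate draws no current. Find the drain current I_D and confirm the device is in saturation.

I_D ≈ 2 mA

V_G = V_DD·R_2/(R_1+R_2) = 18×47/267 = 3.17 V. With the source grounded, V_GS = V_G = 3.17 V.
Assume saturation: I_D = (k_n/2)(V_GS − V_t)² = (2.1/2)×(3.17 − 1.8)² = 1.05×1.37² = 1.97 mA.
V_DS = V_DD − I_D·R_D = 18 − 1.97×0.82 = 16.4 V.
Saturation requires V_DS ≥ V_GS − V_t = 1.37 V; 16.4 ≥ 1.37 ✓.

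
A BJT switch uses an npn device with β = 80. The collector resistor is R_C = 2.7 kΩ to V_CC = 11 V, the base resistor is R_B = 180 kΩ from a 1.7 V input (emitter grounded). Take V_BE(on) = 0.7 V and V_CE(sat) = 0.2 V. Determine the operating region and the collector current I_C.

active; I_C ≈ 0.44 mA

Assume active. Base-emitter loop: I_B = (V_BB − V_BE)/R_B = (1.7 − 0.7)/180 = 0.00556 mA.
I_C = β·I_B = 80×0.00556 = 0.444 mA.
V_CE = V_CC − I_C·R_C = 11 − 0.444×2.7 = 9.8 V > V_CE(sat), so the active-region assumption holds.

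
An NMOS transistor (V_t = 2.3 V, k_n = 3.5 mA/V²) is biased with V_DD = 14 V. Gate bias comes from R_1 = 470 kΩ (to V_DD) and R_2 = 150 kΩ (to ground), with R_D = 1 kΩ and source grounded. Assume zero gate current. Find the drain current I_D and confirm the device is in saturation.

I_D ≈ 2.1 mA

V_G = V_DD·R_2/(R_1+R_2) = 14×150/620 = 3.39 V. With the source grounded, V_GS = V_G = 3.39 V.
Assume saturation: I_D = (k_n/2)(V_GS − V_t)² = (3.5/2)×(3.39 − 2.3)² = 1.75×1.09² = 2.07 mA.
V_DS = V_DD − I_D·R_D = 14 − 2.07×1 = 11.9 V.
Saturation requires V_DS ≥ V_GS − V_t = 1.09 V; 11.9 ≥ 1.09 ✓.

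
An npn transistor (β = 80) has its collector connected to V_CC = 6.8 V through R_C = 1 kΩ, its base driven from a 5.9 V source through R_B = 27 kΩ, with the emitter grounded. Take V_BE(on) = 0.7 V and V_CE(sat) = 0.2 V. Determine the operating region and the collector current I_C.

Assume active: I_B = (5.9 − 0.7)/27 = 0.193 mA, giving I_C = β·I_B = 15.4 mA.
But then V_CE = 6.8 − 15.4×1 = -8.61 V < V_CE(sat) = 0.2 V — impossible in the active region.
So the transistor is saturated. With V_CE = 0.2 V, I_C = (V_CC − 0.2)/R_C = 6.6/1 = 6.6 mA.
Check: β·I_B = 15.4 mA > I_C = 6.6 mA, confirming saturation.

saturation; I_C ≈ 6.6 mA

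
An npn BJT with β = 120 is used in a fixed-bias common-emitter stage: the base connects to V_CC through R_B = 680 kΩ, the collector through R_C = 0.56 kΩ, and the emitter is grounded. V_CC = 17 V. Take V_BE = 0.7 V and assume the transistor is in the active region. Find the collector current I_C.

I_C ≈ 2.9 mA

Base loop: V_CC = I_B·R_B + V_BE, so I_B = (17 − 0.7)/680 kΩ = 0.024 mA.
In the active region I_C = β·I_B = 120 × 0.024 = 2.88 mA.
Collector loop: V_CE = V_CC − I_C·R_C = 17 − 2.88×0.56 = 15.4 V.
Since V_CE = 15.4 V > V_CE(sat) ≈ 0.2 V, the transistor is in the active region as assumed.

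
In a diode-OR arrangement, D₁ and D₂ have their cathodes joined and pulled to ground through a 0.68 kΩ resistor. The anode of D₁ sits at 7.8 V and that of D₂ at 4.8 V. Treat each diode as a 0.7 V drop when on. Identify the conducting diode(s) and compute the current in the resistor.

Only D₁ conducts; I_R ≈ 10 mA

Assume both conduct. Then node N would need to be at both 7.8−0.7 = 7.1 V and 4.8−0.7 = 4.1 V, which is impossible.
Assume only D₁ conducts: V_N = 7.8 − 0.7 = 7.1 V, so I_R = 7.1/0.68 = 10.4 mA.
Check D₂: its anode-to-cathode voltage is 4.8 − 7.1 = -2.3 V < 0.7 V, so it is off. The assumption is consistent.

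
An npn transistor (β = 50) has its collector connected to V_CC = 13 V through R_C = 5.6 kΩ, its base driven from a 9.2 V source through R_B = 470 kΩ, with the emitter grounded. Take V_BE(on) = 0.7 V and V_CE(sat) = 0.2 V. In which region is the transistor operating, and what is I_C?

Assume active. Base-emitter loop: I_B = (V_BB − V_BE)/R_B = (9.2 − 0.7)/470 = 0.0181 mA.
I_C = β·I_B = 50×0.0181 = 0.904 mA.
V_CE = V_CC − I_C·R_C = 13 − 0.904×5.6 = 7.94 V > V_CE(sat), so the active-region assumption holds.

active; I_C ≈ 0.9 mA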